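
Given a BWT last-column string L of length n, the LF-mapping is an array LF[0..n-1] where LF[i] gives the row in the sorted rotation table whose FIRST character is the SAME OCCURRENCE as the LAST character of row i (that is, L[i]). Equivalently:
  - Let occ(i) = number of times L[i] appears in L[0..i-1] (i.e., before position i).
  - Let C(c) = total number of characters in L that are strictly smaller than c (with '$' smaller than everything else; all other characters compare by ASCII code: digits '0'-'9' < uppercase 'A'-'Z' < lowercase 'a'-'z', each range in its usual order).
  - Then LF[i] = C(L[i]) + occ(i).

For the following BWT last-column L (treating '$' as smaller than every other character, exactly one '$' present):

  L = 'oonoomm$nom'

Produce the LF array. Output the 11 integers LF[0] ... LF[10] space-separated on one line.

Char counts: '$':1, 'm':3, 'n':2, 'o':5
C (first-col start): C('$')=0, C('m')=1, C('n')=4, C('o')=6
L[0]='o': occ=0, LF[0]=C('o')+0=6+0=6
L[1]='o': occ=1, LF[1]=C('o')+1=6+1=7
L[2]='n': occ=0, LF[2]=C('n')+0=4+0=4
L[3]='o': occ=2, LF[3]=C('o')+2=6+2=8
L[4]='o': occ=3, LF[4]=C('o')+3=6+3=9
L[5]='m': occ=0, LF[5]=C('m')+0=1+0=1
L[6]='m': occ=1, LF[6]=C('m')+1=1+1=2
L[7]='$': occ=0, LF[7]=C('$')+0=0+0=0
L[8]='n': occ=1, LF[8]=C('n')+1=4+1=5
L[9]='o': occ=4, LF[9]=C('o')+4=6+4=10
L[10]='m': occ=2, LF[10]=C('m')+2=1+2=3

Answer: 6 7 4 8 9 1 2 0 5 10 3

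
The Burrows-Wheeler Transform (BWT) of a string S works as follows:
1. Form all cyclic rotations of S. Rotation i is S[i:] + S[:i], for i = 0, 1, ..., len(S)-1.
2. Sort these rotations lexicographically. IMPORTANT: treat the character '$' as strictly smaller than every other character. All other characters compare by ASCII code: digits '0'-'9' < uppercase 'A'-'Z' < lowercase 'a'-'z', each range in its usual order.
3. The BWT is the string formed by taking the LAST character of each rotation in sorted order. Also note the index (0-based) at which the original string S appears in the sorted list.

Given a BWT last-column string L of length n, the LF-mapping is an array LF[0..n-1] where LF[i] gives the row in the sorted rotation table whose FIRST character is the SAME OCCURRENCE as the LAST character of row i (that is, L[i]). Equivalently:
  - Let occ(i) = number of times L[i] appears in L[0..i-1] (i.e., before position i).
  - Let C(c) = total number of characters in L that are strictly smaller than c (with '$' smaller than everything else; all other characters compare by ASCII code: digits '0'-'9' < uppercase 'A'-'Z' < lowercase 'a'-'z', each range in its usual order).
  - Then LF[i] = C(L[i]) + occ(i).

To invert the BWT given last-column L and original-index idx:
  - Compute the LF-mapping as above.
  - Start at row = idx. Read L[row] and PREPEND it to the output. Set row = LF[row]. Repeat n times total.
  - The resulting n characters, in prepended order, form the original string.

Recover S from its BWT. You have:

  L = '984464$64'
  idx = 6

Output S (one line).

Answer: 68444649$

Derivation:
LF mapping: 8 7 1 2 5 3 0 6 4
Walk LF starting at row 6, prepending L[row]:
  step 1: row=6, L[6]='$', prepend. Next row=LF[6]=0
  step 2: row=0, L[0]='9', prepend. Next row=LF[0]=8
  step 3: row=8, L[8]='4', prepend. Next row=LF[8]=4
  step 4: row=4, L[4]='6', prepend. Next row=LF[4]=5
  step 5: row=5, L[5]='4', prepend. Next row=LF[5]=3
  step 6: row=3, L[3]='4', prepend. Next row=LF[3]=2
  step 7: row=2, L[2]='4', prepend. Next row=LF[2]=1
  step 8: row=1, L[1]='8', prepend. Next row=LF[1]=7
  step 9: row=7, L[7]='6', prepend. Next row=LF[7]=6
Reversed output: 68444649$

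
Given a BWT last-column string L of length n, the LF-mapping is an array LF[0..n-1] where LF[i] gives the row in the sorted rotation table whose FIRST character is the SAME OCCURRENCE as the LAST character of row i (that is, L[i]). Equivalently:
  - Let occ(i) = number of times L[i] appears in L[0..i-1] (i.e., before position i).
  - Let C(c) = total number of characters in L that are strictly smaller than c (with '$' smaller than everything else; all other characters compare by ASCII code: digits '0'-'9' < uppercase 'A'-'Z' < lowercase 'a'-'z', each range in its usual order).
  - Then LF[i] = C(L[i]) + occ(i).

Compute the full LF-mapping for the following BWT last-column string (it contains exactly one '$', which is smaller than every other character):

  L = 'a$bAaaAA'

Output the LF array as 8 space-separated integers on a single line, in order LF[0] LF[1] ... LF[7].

Answer: 4 0 7 1 5 6 2 3

Derivation:
Char counts: '$':1, 'A':3, 'a':3, 'b':1
C (first-col start): C('$')=0, C('A')=1, C('a')=4, C('b')=7
L[0]='a': occ=0, LF[0]=C('a')+0=4+0=4
L[1]='$': occ=0, LF[1]=C('$')+0=0+0=0
L[2]='b': occ=0, LF[2]=C('b')+0=7+0=7
L[3]='A': occ=0, LF[3]=C('A')+0=1+0=1
L[4]='a': occ=1, LF[4]=C('a')+1=4+1=5
L[5]='a': occ=2, LF[5]=C('a')+2=4+2=6
L[6]='A': occ=1, LF[6]=C('A')+1=1+1=2
L[7]='A': occ=2, LF[7]=C('A')+2=1+2=3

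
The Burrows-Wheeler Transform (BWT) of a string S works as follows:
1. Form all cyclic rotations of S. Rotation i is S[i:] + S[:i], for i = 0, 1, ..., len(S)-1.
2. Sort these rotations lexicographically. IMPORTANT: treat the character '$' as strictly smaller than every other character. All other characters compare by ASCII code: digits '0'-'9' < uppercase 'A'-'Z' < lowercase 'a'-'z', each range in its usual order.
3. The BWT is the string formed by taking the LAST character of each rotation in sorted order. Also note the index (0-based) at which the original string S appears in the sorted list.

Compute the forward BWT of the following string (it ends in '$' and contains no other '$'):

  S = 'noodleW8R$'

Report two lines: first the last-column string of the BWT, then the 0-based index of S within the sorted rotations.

All 10 rotations (rotation i = S[i:]+S[:i]):
  rot[0] = noodleW8R$
  rot[1] = oodleW8R$n
  rot[2] = odleW8R$no
  rot[3] = dleW8R$noo
  rot[4] = leW8R$nood
  rot[5] = eW8R$noodl
  rot[6] = W8R$noodle
  rot[7] = 8R$noodleW
  rot[8] = R$noodleW8
  rot[9] = $noodleW8R
Sorted (with $ < everything):
  sorted[0] = $noodleW8R  (last char: 'R')
  sorted[1] = 8R$noodleW  (last char: 'W')
  sorted[2] = R$noodleW8  (last char: '8')
  sorted[3] = W8R$noodle  (last char: 'e')
  sorted[4] = dleW8R$noo  (last char: 'o')
  sorted[5] = eW8R$noodl  (last char: 'l')
  sorted[6] = leW8R$nood  (last char: 'd')
  sorted[7] = noodleW8R$  (last char: '$')
  sorted[8] = odleW8R$no  (last char: 'o')
  sorted[9] = oodleW8R$n  (last char: 'n')
Last column: RW8eold$on
Original string S is at sorted index 7

Answer: RW8eold$on
7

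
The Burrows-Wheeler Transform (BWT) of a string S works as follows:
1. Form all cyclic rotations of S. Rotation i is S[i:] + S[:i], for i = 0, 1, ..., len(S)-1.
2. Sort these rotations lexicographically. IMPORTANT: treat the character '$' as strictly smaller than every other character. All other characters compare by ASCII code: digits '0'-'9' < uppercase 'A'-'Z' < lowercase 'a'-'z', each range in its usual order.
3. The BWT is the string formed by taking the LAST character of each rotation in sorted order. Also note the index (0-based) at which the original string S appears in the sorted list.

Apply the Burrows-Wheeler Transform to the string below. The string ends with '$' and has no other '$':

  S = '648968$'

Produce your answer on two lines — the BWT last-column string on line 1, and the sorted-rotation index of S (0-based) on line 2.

All 7 rotations (rotation i = S[i:]+S[:i]):
  rot[0] = 648968$
  rot[1] = 48968$6
  rot[2] = 8968$64
  rot[3] = 968$648
  rot[4] = 68$6489
  rot[5] = 8$64896
  rot[6] = $648968
Sorted (with $ < everything):
  sorted[0] = $648968  (last char: '8')
  sorted[1] = 48968$6  (last char: '6')
  sorted[2] = 648968$  (last char: '$')
  sorted[3] = 68$6489  (last char: '9')
  sorted[4] = 8$64896  (last char: '6')
  sorted[5] = 8968$64  (last char: '4')
  sorted[6] = 968$648  (last char: '8')
Last column: 86$9648
Original string S is at sorted index 2

Answer: 86$9648
2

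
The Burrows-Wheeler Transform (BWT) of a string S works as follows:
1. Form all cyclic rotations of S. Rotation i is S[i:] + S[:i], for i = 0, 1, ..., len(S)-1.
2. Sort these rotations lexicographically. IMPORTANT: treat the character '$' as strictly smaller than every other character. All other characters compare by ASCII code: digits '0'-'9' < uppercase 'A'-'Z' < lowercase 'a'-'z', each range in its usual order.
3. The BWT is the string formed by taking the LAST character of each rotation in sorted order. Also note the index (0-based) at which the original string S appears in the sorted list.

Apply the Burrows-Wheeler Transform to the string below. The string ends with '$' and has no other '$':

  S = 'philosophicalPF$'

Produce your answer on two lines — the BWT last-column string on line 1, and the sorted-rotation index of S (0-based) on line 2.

All 16 rotations (rotation i = S[i:]+S[:i]):
  rot[0] = philosophicalPF$
  rot[1] = hilosophicalPF$p
  rot[2] = ilosophicalPF$ph
  rot[3] = losophicalPF$phi
  rot[4] = osophicalPF$phil
  rot[5] = sophicalPF$philo
  rot[6] = ophicalPF$philos
  rot[7] = phicalPF$philoso
  rot[8] = hicalPF$philosop
  rot[9] = icalPF$philosoph
  rot[10] = calPF$philosophi
  rot[11] = alPF$philosophic
  rot[12] = lPF$philosophica
  rot[13] = PF$philosophical
  rot[14] = F$philosophicalP
  rot[15] = $philosophicalPF
Sorted (with $ < everything):
  sorted[0] = $philosophicalPF  (last char: 'F')
  sorted[1] = F$philosophicalP  (last char: 'P')
  sorted[2] = PF$philosophical  (last char: 'l')
  sorted[3] = alPF$philosophic  (last char: 'c')
  sorted[4] = calPF$philosophi  (last char: 'i')
  sorted[5] = hicalPF$philosop  (last char: 'p')
  sorted[6] = hilosophicalPF$p  (last char: 'p')
  sorted[7] = icalPF$philosoph  (last char: 'h')
  sorted[8] = ilosophicalPF$ph  (last char: 'h')
  sorted[9] = lPF$philosophica  (last char: 'a')
  sorted[10] = losophicalPF$phi  (last char: 'i')
  sorted[11] = ophicalPF$philos  (last char: 's')
  sorted[12] = osophicalPF$phil  (last char: 'l')
  sorted[13] = phicalPF$philoso  (last char: 'o')
  sorted[14] = philosophicalPF$  (last char: '$')
  sorted[15] = sophicalPF$philo  (last char: 'o')
Last column: FPlcipphhaislo$o
Original string S is at sorted index 14

Answer: FPlcipphhaislo$o
14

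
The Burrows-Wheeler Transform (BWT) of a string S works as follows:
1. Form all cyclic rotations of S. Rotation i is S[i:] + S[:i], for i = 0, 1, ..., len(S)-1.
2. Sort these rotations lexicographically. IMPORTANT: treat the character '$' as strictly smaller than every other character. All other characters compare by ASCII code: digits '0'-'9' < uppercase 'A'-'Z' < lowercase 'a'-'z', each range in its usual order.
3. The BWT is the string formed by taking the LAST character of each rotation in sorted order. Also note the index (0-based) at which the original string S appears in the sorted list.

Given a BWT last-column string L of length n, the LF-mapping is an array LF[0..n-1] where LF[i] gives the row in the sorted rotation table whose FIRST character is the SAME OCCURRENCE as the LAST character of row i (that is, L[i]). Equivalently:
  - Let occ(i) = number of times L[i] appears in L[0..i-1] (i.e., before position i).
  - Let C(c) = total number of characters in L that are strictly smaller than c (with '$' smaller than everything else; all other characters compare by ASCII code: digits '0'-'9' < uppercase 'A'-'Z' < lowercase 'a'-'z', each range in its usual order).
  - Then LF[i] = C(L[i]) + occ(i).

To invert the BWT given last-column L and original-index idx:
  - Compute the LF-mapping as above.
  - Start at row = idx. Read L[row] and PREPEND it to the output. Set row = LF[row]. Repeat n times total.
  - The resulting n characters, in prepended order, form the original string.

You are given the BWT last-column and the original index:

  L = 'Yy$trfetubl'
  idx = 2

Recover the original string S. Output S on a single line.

Answer: butterflyY$

Derivation:
LF mapping: 1 10 0 7 6 4 3 8 9 2 5
Walk LF starting at row 2, prepending L[row]:
  step 1: row=2, L[2]='$', prepend. Next row=LF[2]=0
  step 2: row=0, L[0]='Y', prepend. Next row=LF[0]=1
  step 3: row=1, L[1]='y', prepend. Next row=LF[1]=10
  step 4: row=10, L[10]='l', prepend. Next row=LF[10]=5
  step 5: row=5, L[5]='f', prepend. Next row=LF[5]=4
  step 6: row=4, L[4]='r', prepend. Next row=LF[4]=6
  step 7: row=6, L[6]='e', prepend. Next row=LF[6]=3
  step 8: row=3, L[3]='t', prepend. Next row=LF[3]=7
  step 9: row=7, L[7]='t', prepend. Next row=LF[7]=8
  step 10: row=8, L[8]='u', prepend. Next row=LF[8]=9
  step 11: row=9, L[9]='b', prepend. Next row=LF[9]=2
Reversed output: butterflyY$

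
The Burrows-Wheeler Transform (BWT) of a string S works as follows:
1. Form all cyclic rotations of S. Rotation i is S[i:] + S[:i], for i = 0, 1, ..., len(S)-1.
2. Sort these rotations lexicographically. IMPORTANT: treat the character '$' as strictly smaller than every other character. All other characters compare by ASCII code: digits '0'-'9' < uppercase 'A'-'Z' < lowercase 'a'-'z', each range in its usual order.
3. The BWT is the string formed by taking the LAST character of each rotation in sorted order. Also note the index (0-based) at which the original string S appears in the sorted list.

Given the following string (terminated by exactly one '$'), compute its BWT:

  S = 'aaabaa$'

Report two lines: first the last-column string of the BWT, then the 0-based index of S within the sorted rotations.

All 7 rotations (rotation i = S[i:]+S[:i]):
  rot[0] = aaabaa$
  rot[1] = aabaa$a
  rot[2] = abaa$aa
  rot[3] = baa$aaa
  rot[4] = aa$aaab
  rot[5] = a$aaaba
  rot[6] = $aaabaa
Sorted (with $ < everything):
  sorted[0] = $aaabaa  (last char: 'a')
  sorted[1] = a$aaaba  (last char: 'a')
  sorted[2] = aa$aaab  (last char: 'b')
  sorted[3] = aaabaa$  (last char: '$')
  sorted[4] = aabaa$a  (last char: 'a')
  sorted[5] = abaa$aa  (last char: 'a')
  sorted[6] = baa$aaa  (last char: 'a')
Last column: aab$aaa
Original string S is at sorted index 3

Answer: aab$aaa
3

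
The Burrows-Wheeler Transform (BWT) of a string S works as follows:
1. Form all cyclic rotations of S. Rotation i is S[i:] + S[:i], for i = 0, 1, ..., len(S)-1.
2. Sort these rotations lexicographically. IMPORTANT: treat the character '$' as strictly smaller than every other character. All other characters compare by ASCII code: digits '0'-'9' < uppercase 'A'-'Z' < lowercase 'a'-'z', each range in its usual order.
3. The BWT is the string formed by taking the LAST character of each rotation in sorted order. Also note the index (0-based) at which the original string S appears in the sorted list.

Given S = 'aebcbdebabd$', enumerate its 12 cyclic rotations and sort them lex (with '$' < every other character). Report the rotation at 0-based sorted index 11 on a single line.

Answer: ebcbdebabd$a

Derivation:
All 12 rotations (rotation i = S[i:]+S[:i]):
  rot[0] = aebcbdebabd$
  rot[1] = ebcbdebabd$a
  rot[2] = bcbdebabd$ae
  rot[3] = cbdebabd$aeb
  rot[4] = bdebabd$aebc
  rot[5] = debabd$aebcb
  rot[6] = ebabd$aebcbd
  rot[7] = babd$aebcbde
  rot[8] = abd$aebcbdeb
  rot[9] = bd$aebcbdeba
  rot[10] = d$aebcbdebab
  rot[11] = $aebcbdebabd
Sorted (with $ < everything):
  sorted[0] = $aebcbdebabd
  sorted[1] = abd$aebcbdeb
  sorted[2] = aebcbdebabd$
  sorted[3] = babd$aebcbde
  sorted[4] = bcbdebabd$ae
  sorted[5] = bd$aebcbdeba
  sorted[6] = bdebabd$aebc
  sorted[7] = cbdebabd$aeb
  sorted[8] = d$aebcbdebab
  sorted[9] = debabd$aebcb
  sorted[10] = ebabd$aebcbd
  sorted[11] = ebcbdebabd$a
sorted[11] = ebcbdebabd$a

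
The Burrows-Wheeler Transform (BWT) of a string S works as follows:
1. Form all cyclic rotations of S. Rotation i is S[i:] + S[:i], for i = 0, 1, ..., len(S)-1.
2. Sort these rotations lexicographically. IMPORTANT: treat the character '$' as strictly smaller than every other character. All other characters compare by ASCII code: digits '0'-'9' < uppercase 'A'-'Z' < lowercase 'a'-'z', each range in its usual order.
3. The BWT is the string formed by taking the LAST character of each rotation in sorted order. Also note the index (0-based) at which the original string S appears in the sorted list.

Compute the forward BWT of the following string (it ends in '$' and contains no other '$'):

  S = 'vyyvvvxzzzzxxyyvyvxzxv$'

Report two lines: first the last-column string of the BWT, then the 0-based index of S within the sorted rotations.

Answer: vxyvyvy$zzxvvyvyvxxzzzx
7

Derivation:
All 23 rotations (rotation i = S[i:]+S[:i]):
  rot[0] = vyyvvvxzzzzxxyyvyvxzxv$
  rot[1] = yyvvvxzzzzxxyyvyvxzxv$v
  rot[2] = yvvvxzzzzxxyyvyvxzxv$vy
  rot[3] = vvvxzzzzxxyyvyvxzxv$vyy
  rot[4] = vvxzzzzxxyyvyvxzxv$vyyv
  rot[5] = vxzzzzxxyyvyvxzxv$vyyvv
  rot[6] = xzzzzxxyyvyvxzxv$vyyvvv
  rot[7] = zzzzxxyyvyvxzxv$vyyvvvx
  rot[8] = zzzxxyyvyvxzxv$vyyvvvxz
  rot[9] = zzxxyyvyvxzxv$vyyvvvxzz
  rot[10] = zxxyyvyvxzxv$vyyvvvxzzz
  rot[11] = xxyyvyvxzxv$vyyvvvxzzzz
  rot[12] = xyyvyvxzxv$vyyvvvxzzzzx
  rot[13] = yyvyvxzxv$vyyvvvxzzzzxx
  rot[14] = yvyvxzxv$vyyvvvxzzzzxxy
  rot[15] = vyvxzxv$vyyvvvxzzzzxxyy
  rot[16] = yvxzxv$vyyvvvxzzzzxxyyv
  rot[17] = vxzxv$vyyvvvxzzzzxxyyvy
  rot[18] = xzxv$vyyvvvxzzzzxxyyvyv
  rot[19] = zxv$vyyvvvxzzzzxxyyvyvx
  rot[20] = xv$vyyvvvxzzzzxxyyvyvxz
  rot[21] = v$vyyvvvxzzzzxxyyvyvxzx
  rot[22] = $vyyvvvxzzzzxxyyvyvxzxv
Sorted (with $ < everything):
  sorted[0] = $vyyvvvxzzzzxxyyvyvxzxv  (last char: 'v')
  sorted[1] = v$vyyvvvxzzzzxxyyvyvxzx  (last char: 'x')
  sorted[2] = vvvxzzzzxxyyvyvxzxv$vyy  (last char: 'y')
  sorted[3] = vvxzzzzxxyyvyvxzxv$vyyv  (last char: 'v')
  sorted[4] = vxzxv$vyyvvvxzzzzxxyyvy  (last char: 'y')
  sorted[5] = vxzzzzxxyyvyvxzxv$vyyvv  (last char: 'v')
  sorted[6] = vyvxzxv$vyyvvvxzzzzxxyy  (last char: 'y')
  sorted[7] = vyyvvvxzzzzxxyyvyvxzxv$  (last char: '$')
  sorted[8] = xv$vyyvvvxzzzzxxyyvyvxz  (last char: 'z')
  sorted[9] = xxyyvyvxzxv$vyyvvvxzzzz  (last char: 'z')
  sorted[10] = xyyvyvxzxv$vyyvvvxzzzzx  (last char: 'x')
  sorted[11] = xzxv$vyyvvvxzzzzxxyyvyv  (last char: 'v')
  sorted[12] = xzzzzxxyyvyvxzxv$vyyvvv  (last char: 'v')
  sorted[13] = yvvvxzzzzxxyyvyvxzxv$vy  (last char: 'y')
  sorted[14] = yvxzxv$vyyvvvxzzzzxxyyv  (last char: 'v')
  sorted[15] = yvyvxzxv$vyyvvvxzzzzxxy  (last char: 'y')
  sorted[16] = yyvvvxzzzzxxyyvyvxzxv$v  (last char: 'v')
  sorted[17] = yyvyvxzxv$vyyvvvxzzzzxx  (last char: 'x')
  sorted[18] = zxv$vyyvvvxzzzzxxyyvyvx  (last char: 'x')
  sorted[19] = zxxyyvyvxzxv$vyyvvvxzzz  (last char: 'z')
  sorted[20] = zzxxyyvyvxzxv$vyyvvvxzz  (last char: 'z')
  sorted[21] = zzzxxyyvyvxzxv$vyyvvvxz  (last char: 'z')
  sorted[22] = zzzzxxyyvyvxzxv$vyyvvvx  (last char: 'x')
Last column: vxyvyvy$zzxvvyvyvxxzzzx
Original string S is at sorted index 7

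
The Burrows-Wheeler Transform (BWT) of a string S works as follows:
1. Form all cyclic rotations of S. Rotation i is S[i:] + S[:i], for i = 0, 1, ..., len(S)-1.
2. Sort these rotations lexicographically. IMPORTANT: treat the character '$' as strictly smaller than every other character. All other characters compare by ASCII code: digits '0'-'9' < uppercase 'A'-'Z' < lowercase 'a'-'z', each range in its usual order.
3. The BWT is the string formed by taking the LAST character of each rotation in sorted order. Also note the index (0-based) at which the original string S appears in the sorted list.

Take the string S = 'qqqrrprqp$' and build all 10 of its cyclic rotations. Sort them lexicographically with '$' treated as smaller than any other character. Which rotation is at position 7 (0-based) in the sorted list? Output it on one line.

Answer: rprqp$qqqr

Derivation:
All 10 rotations (rotation i = S[i:]+S[:i]):
  rot[0] = qqqrrprqp$
  rot[1] = qqrrprqp$q
  rot[2] = qrrprqp$qq
  rot[3] = rrprqp$qqq
  rot[4] = rprqp$qqqr
  rot[5] = prqp$qqqrr
  rot[6] = rqp$qqqrrp
  rot[7] = qp$qqqrrpr
  rot[8] = p$qqqrrprq
  rot[9] = $qqqrrprqp
Sorted (with $ < everything):
  sorted[0] = $qqqrrprqp
  sorted[1] = p$qqqrrprq
  sorted[2] = prqp$qqqrr
  sorted[3] = qp$qqqrrpr
  sorted[4] = qqqrrprqp$
  sorted[5] = qqrrprqp$q
  sorted[6] = qrrprqp$qq
  sorted[7] = rprqp$qqqr
  sorted[8] = rqp$qqqrrp
  sorted[9] = rrprqp$qqq
sorted[7] = rprqp$qqqr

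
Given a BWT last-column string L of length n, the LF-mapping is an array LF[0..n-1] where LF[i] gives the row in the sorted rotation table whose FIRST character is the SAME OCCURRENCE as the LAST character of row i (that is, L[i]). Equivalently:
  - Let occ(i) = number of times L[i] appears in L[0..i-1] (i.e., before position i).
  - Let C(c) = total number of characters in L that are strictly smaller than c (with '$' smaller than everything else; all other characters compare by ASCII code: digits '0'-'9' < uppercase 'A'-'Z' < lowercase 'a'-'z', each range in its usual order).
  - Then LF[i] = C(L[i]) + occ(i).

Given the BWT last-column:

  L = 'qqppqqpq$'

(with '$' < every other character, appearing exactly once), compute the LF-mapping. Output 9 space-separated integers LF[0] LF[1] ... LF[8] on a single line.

Answer: 4 5 1 2 6 7 3 8 0

Derivation:
Char counts: '$':1, 'p':3, 'q':5
C (first-col start): C('$')=0, C('p')=1, C('q')=4
L[0]='q': occ=0, LF[0]=C('q')+0=4+0=4
L[1]='q': occ=1, LF[1]=C('q')+1=4+1=5
L[2]='p': occ=0, LF[2]=C('p')+0=1+0=1
L[3]='p': occ=1, LF[3]=C('p')+1=1+1=2
L[4]='q': occ=2, LF[4]=C('q')+2=4+2=6
L[5]='q': occ=3, LF[5]=C('q')+3=4+3=7
L[6]='p': occ=2, LF[6]=C('p')+2=1+2=3
L[7]='q': occ=4, LF[7]=C('q')+4=4+4=8
L[8]='$': occ=0, LF[8]=C('$')+0=0+0=0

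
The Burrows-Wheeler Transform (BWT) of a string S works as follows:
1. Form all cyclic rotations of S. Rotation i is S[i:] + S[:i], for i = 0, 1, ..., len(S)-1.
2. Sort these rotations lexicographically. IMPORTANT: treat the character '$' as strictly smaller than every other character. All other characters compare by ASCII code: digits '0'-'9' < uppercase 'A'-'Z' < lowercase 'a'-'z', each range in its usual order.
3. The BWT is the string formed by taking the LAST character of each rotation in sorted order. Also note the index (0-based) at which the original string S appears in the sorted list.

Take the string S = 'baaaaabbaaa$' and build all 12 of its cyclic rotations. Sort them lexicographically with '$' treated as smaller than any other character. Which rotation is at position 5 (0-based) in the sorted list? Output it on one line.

Answer: aaaabbaaa$ba

Derivation:
All 12 rotations (rotation i = S[i:]+S[:i]):
  rot[0] = baaaaabbaaa$
  rot[1] = aaaaabbaaa$b
  rot[2] = aaaabbaaa$ba
  rot[3] = aaabbaaa$baa
  rot[4] = aabbaaa$baaa
  rot[5] = abbaaa$baaaa
  rot[6] = bbaaa$baaaaa
  rot[7] = baaa$baaaaab
  rot[8] = aaa$baaaaabb
  rot[9] = aa$baaaaabba
  rot[10] = a$baaaaabbaa
  rot[11] = $baaaaabbaaa
Sorted (with $ < everything):
  sorted[0] = $baaaaabbaaa
  sorted[1] = a$baaaaabbaa
  sorted[2] = aa$baaaaabba
  sorted[3] = aaa$baaaaabb
  sorted[4] = aaaaabbaaa$b
  sorted[5] = aaaabbaaa$ba
  sorted[6] = aaabbaaa$baa
  sorted[7] = aabbaaa$baaa
  sorted[8] = abbaaa$baaaa
  sorted[9] = baaa$baaaaab
  sorted[10] = baaaaabbaaa$
  sorted[11] = bbaaa$baaaaa
sorted[5] = aaaabbaaa$ba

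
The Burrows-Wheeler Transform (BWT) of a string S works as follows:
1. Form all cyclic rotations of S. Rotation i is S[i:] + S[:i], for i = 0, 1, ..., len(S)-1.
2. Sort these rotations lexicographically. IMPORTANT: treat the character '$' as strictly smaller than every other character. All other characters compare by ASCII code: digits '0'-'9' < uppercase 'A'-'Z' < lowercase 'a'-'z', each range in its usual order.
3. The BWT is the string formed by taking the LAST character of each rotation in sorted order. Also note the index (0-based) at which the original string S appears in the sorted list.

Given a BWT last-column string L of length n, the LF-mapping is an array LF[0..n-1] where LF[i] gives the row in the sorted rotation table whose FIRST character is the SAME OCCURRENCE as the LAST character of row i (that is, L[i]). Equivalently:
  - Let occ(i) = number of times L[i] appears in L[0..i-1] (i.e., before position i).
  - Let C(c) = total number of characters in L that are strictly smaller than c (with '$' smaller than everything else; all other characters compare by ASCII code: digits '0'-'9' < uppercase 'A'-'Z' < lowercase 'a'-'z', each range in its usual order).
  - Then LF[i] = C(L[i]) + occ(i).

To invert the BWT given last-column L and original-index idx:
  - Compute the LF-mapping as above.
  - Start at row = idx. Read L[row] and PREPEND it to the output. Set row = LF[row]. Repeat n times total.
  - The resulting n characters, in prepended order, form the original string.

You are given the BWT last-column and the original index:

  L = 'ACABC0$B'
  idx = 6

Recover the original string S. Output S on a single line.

Answer: C0BCBAA$

Derivation:
LF mapping: 2 6 3 4 7 1 0 5
Walk LF starting at row 6, prepending L[row]:
  step 1: row=6, L[6]='$', prepend. Next row=LF[6]=0
  step 2: row=0, L[0]='A', prepend. Next row=LF[0]=2
  step 3: row=2, L[2]='A', prepend. Next row=LF[2]=3
  step 4: row=3, L[3]='B', prepend. Next row=LF[3]=4
  step 5: row=4, L[4]='C', prepend. Next row=LF[4]=7
  step 6: row=7, L[7]='B', prepend. Next row=LF[7]=5
  step 7: row=5, L[5]='0', prepend. Next row=LF[5]=1
  step 8: row=1, L[1]='C', prepend. Next row=LF[1]=6
Reversed output: C0BCBAA$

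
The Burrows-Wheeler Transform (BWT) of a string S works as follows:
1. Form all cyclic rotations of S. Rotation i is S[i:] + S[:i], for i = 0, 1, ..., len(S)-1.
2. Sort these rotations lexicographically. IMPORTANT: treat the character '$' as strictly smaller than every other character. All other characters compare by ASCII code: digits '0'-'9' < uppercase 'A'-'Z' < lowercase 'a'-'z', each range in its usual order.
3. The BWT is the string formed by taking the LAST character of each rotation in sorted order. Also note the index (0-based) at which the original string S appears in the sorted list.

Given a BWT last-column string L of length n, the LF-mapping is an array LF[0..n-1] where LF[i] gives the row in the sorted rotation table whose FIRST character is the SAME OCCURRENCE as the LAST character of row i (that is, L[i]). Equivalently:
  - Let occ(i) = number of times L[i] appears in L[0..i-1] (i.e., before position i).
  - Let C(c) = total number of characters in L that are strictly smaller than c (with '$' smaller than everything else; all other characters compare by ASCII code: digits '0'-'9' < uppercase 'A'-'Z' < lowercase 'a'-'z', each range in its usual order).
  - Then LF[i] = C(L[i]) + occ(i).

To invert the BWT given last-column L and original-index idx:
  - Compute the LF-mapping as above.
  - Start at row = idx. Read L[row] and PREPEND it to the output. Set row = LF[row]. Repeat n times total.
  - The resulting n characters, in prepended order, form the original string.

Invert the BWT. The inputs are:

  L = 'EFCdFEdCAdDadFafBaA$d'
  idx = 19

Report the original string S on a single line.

Answer: dfdBdDFCAdaFaadFAECE$

Derivation:
LF mapping: 7 9 4 15 10 8 16 5 1 17 6 12 18 11 13 20 3 14 2 0 19
Walk LF starting at row 19, prepending L[row]:
  step 1: row=19, L[19]='$', prepend. Next row=LF[19]=0
  step 2: row=0, L[0]='E', prepend. Next row=LF[0]=7
  step 3: row=7, L[7]='C', prepend. Next row=LF[7]=5
  step 4: row=5, L[5]='E', prepend. Next row=LF[5]=8
  step 5: row=8, L[8]='A', prepend. Next row=LF[8]=1
  step 6: row=1, L[1]='F', prepend. Next row=LF[1]=9
  step 7: row=9, L[9]='d', prepend. Next row=LF[9]=17
  step 8: row=17, L[17]='a', prepend. Next row=LF[17]=14
  step 9: row=14, L[14]='a', prepend. Next row=LF[14]=13
  step 10: row=13, L[13]='F', prepend. Next row=LF[13]=11
  step 11: row=11, L[11]='a', prepend. Next row=LF[11]=12
  step 12: row=12, L[12]='d', prepend. Next row=LF[12]=18
  step 13: row=18, L[18]='A', prepend. Next row=LF[18]=2
  step 14: row=2, L[2]='C', prepend. Next row=LF[2]=4
  step 15: row=4, L[4]='F', prepend. Next row=LF[4]=10
  step 16: row=10, L[10]='D', prepend. Next row=LF[10]=6
  step 17: row=6, L[6]='d', prepend. Next row=LF[6]=16
  step 18: row=16, L[16]='B', prepend. Next row=LF[16]=3
  step 19: row=3, L[3]='d', prepend. Next row=LF[3]=15
  step 20: row=15, L[15]='f', prepend. Next row=LF[15]=20
  step 21: row=20, L[20]='d', prepend. Next row=LF[20]=19
Reversed output: dfdBdDFCAdaFaadFAECE$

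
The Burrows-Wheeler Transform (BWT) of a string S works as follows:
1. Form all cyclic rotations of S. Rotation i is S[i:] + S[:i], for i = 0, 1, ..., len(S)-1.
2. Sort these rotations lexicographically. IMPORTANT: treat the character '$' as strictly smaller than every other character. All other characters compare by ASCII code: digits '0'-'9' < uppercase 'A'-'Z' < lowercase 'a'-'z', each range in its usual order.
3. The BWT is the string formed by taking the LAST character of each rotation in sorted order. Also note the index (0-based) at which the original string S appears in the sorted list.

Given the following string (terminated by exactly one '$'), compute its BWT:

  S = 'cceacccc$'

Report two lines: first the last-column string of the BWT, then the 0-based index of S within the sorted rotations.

All 9 rotations (rotation i = S[i:]+S[:i]):
  rot[0] = cceacccc$
  rot[1] = ceacccc$c
  rot[2] = eacccc$cc
  rot[3] = acccc$cce
  rot[4] = cccc$ccea
  rot[5] = ccc$cceac
  rot[6] = cc$cceacc
  rot[7] = c$cceaccc
  rot[8] = $cceacccc
Sorted (with $ < everything):
  sorted[0] = $cceacccc  (last char: 'c')
  sorted[1] = acccc$cce  (last char: 'e')
  sorted[2] = c$cceaccc  (last char: 'c')
  sorted[3] = cc$cceacc  (last char: 'c')
  sorted[4] = ccc$cceac  (last char: 'c')
  sorted[5] = cccc$ccea  (last char: 'a')
  sorted[6] = cceacccc$  (last char: '$')
  sorted[7] = ceacccc$c  (last char: 'c')
  sorted[8] = eacccc$cc  (last char: 'c')
Last column: ceccca$cc
Original string S is at sorted index 6

Answer: ceccca$cc
6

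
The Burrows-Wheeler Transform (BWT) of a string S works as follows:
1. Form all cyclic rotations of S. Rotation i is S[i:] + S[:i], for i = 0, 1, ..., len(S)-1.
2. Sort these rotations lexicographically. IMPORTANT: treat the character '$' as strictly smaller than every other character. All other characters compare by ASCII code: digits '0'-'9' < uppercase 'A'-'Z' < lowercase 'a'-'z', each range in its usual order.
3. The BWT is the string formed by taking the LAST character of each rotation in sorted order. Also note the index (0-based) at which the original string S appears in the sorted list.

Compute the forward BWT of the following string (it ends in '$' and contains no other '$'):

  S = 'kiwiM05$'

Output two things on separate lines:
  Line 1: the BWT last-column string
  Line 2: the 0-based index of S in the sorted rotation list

All 8 rotations (rotation i = S[i:]+S[:i]):
  rot[0] = kiwiM05$
  rot[1] = iwiM05$k
  rot[2] = wiM05$ki
  rot[3] = iM05$kiw
  rot[4] = M05$kiwi
  rot[5] = 05$kiwiM
  rot[6] = 5$kiwiM0
  rot[7] = $kiwiM05
Sorted (with $ < everything):
  sorted[0] = $kiwiM05  (last char: '5')
  sorted[1] = 05$kiwiM  (last char: 'M')
  sorted[2] = 5$kiwiM0  (last char: '0')
  sorted[3] = M05$kiwi  (last char: 'i')
  sorted[4] = iM05$kiw  (last char: 'w')
  sorted[5] = iwiM05$k  (last char: 'k')
  sorted[6] = kiwiM05$  (last char: '$')
  sorted[7] = wiM05$ki  (last char: 'i')
Last column: 5M0iwk$i
Original string S is at sorted index 6

Answer: 5M0iwk$i
6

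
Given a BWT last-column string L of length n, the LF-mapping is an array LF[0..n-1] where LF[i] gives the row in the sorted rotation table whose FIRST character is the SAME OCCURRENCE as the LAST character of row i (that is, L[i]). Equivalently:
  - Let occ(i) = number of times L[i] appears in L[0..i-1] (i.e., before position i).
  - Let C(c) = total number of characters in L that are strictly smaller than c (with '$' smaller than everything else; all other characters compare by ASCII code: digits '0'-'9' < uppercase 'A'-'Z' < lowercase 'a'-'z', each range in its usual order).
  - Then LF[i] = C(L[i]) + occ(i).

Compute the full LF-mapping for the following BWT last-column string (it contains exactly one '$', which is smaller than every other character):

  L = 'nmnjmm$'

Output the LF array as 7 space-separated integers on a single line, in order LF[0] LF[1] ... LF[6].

Char counts: '$':1, 'j':1, 'm':3, 'n':2
C (first-col start): C('$')=0, C('j')=1, C('m')=2, C('n')=5
L[0]='n': occ=0, LF[0]=C('n')+0=5+0=5
L[1]='m': occ=0, LF[1]=C('m')+0=2+0=2
L[2]='n': occ=1, LF[2]=C('n')+1=5+1=6
L[3]='j': occ=0, LF[3]=C('j')+0=1+0=1
L[4]='m': occ=1, LF[4]=C('m')+1=2+1=3
L[5]='m': occ=2, LF[5]=C('m')+2=2+2=4
L[6]='$': occ=0, LF[6]=C('$')+0=0+0=0

Answer: 5 2 6 1 3 4 0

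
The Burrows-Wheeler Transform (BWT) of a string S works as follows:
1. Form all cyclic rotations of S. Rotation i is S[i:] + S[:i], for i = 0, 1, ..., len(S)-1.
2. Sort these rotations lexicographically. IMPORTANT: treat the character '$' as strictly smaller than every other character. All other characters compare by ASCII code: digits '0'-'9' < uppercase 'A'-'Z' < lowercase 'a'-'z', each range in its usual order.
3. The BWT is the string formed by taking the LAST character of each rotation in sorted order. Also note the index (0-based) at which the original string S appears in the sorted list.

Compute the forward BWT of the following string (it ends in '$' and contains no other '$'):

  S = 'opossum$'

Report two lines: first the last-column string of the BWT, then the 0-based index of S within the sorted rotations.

All 8 rotations (rotation i = S[i:]+S[:i]):
  rot[0] = opossum$
  rot[1] = possum$o
  rot[2] = ossum$op
  rot[3] = ssum$opo
  rot[4] = sum$opos
  rot[5] = um$oposs
  rot[6] = m$opossu
  rot[7] = $opossum
Sorted (with $ < everything):
  sorted[0] = $opossum  (last char: 'm')
  sorted[1] = m$opossu  (last char: 'u')
  sorted[2] = opossum$  (last char: '$')
  sorted[3] = ossum$op  (last char: 'p')
  sorted[4] = possum$o  (last char: 'o')
  sorted[5] = ssum$opo  (last char: 'o')
  sorted[6] = sum$opos  (last char: 's')
  sorted[7] = um$oposs  (last char: 's')
Last column: mu$pooss
Original string S is at sorted index 2

Answer: mu$pooss
2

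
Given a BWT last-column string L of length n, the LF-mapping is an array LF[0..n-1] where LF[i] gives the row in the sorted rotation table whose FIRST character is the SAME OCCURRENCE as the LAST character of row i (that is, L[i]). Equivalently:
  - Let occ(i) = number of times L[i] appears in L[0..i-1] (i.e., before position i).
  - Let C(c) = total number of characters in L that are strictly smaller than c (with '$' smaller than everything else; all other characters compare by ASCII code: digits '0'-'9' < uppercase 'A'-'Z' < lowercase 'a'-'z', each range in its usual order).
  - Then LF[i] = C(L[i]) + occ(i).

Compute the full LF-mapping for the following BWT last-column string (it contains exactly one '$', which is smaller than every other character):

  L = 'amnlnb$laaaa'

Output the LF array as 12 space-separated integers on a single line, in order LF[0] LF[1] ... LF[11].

Answer: 1 9 10 7 11 6 0 8 2 3 4 5

Derivation:
Char counts: '$':1, 'a':5, 'b':1, 'l':2, 'm':1, 'n':2
C (first-col start): C('$')=0, C('a')=1, C('b')=6, C('l')=7, C('m')=9, C('n')=10
L[0]='a': occ=0, LF[0]=C('a')+0=1+0=1
L[1]='m': occ=0, LF[1]=C('m')+0=9+0=9
L[2]='n': occ=0, LF[2]=C('n')+0=10+0=10
L[3]='l': occ=0, LF[3]=C('l')+0=7+0=7
L[4]='n': occ=1, LF[4]=C('n')+1=10+1=11
L[5]='b': occ=0, LF[5]=C('b')+0=6+0=6
L[6]='$': occ=0, LF[6]=C('$')+0=0+0=0
L[7]='l': occ=1, LF[7]=C('l')+1=7+1=8
L[8]='a': occ=1, LF[8]=C('a')+1=1+1=2
L[9]='a': occ=2, LF[9]=C('a')+2=1+2=3
L[10]='a': occ=3, LF[10]=C('a')+3=1+3=4
L[11]='a': occ=4, LF[11]=C('a')+4=1+4=5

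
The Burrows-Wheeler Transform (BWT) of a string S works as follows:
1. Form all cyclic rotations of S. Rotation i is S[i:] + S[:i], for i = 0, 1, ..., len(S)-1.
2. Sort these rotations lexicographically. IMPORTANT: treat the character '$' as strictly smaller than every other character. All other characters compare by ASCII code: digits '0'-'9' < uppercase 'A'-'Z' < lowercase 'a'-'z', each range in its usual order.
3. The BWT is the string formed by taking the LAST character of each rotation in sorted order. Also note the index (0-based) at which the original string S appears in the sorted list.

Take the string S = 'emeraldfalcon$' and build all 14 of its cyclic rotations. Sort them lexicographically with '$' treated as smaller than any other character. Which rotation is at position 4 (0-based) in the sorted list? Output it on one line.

Answer: dfalcon$emeral

Derivation:
All 14 rotations (rotation i = S[i:]+S[:i]):
  rot[0] = emeraldfalcon$
  rot[1] = meraldfalcon$e
  rot[2] = eraldfalcon$em
  rot[3] = raldfalcon$eme
  rot[4] = aldfalcon$emer
  rot[5] = ldfalcon$emera
  rot[6] = dfalcon$emeral
  rot[7] = falcon$emerald
  rot[8] = alcon$emeraldf
  rot[9] = lcon$emeraldfa
  rot[10] = con$emeraldfal
  rot[11] = on$emeraldfalc
  rot[12] = n$emeraldfalco
  rot[13] = $emeraldfalcon
Sorted (with $ < everything):
  sorted[0] = $emeraldfalcon
  sorted[1] = alcon$emeraldf
  sorted[2] = aldfalcon$emer
  sorted[3] = con$emeraldfal
  sorted[4] = dfalcon$emeral
  sorted[5] = emeraldfalcon$
  sorted[6] = eraldfalcon$em
  sorted[7] = falcon$emerald
  sorted[8] = lcon$emeraldfa
  sorted[9] = ldfalcon$emera
  sorted[10] = meraldfalcon$e
  sorted[11] = n$emeraldfalco
  sorted[12] = on$emeraldfalc
  sorted[13] = raldfalcon$eme
sorted[4] = dfalcon$emeral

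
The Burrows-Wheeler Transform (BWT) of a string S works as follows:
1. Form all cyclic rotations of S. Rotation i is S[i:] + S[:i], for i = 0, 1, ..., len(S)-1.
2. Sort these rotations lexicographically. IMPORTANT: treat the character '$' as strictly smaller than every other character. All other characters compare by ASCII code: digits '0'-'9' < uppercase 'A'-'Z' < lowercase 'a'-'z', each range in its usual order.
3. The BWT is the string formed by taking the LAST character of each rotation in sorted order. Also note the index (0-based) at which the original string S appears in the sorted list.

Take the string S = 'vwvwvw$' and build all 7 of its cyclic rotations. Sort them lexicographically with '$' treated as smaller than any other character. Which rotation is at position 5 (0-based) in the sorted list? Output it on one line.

Answer: wvw$vwv

Derivation:
All 7 rotations (rotation i = S[i:]+S[:i]):
  rot[0] = vwvwvw$
  rot[1] = wvwvw$v
  rot[2] = vwvw$vw
  rot[3] = wvw$vwv
  rot[4] = vw$vwvw
  rot[5] = w$vwvwv
  rot[6] = $vwvwvw
Sorted (with $ < everything):
  sorted[0] = $vwvwvw
  sorted[1] = vw$vwvw
  sorted[2] = vwvw$vw
  sorted[3] = vwvwvw$
  sorted[4] = w$vwvwv
  sorted[5] = wvw$vwv
  sorted[6] = wvwvw$v
sorted[5] = wvw$vwv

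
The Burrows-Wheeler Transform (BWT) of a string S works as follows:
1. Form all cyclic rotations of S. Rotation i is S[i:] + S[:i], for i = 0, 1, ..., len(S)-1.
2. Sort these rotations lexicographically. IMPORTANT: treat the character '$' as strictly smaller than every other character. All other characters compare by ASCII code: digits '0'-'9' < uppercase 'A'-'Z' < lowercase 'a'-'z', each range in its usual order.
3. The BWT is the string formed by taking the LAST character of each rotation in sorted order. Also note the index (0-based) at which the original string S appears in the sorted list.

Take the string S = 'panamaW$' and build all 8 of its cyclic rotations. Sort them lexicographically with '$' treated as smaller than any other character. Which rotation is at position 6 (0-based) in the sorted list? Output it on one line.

Answer: namaW$pa

Derivation:
All 8 rotations (rotation i = S[i:]+S[:i]):
  rot[0] = panamaW$
  rot[1] = anamaW$p
  rot[2] = namaW$pa
  rot[3] = amaW$pan
  rot[4] = maW$pana
  rot[5] = aW$panam
  rot[6] = W$panama
  rot[7] = $panamaW
Sorted (with $ < everything):
  sorted[0] = $panamaW
  sorted[1] = W$panama
  sorted[2] = aW$panam
  sorted[3] = amaW$pan
  sorted[4] = anamaW$p
  sorted[5] = maW$pana
  sorted[6] = namaW$pa
  sorted[7] = panamaW$
sorted[6] = namaW$pa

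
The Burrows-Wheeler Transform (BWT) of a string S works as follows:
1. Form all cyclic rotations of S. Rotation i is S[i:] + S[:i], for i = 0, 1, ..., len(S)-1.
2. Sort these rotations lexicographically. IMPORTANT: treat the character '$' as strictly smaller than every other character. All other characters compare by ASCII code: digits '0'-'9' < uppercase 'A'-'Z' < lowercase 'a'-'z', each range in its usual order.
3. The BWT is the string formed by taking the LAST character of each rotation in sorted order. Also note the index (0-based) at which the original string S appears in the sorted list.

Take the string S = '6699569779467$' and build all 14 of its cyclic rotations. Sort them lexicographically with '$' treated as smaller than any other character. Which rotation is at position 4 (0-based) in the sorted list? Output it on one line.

All 14 rotations (rotation i = S[i:]+S[:i]):
  rot[0] = 6699569779467$
  rot[1] = 699569779467$6
  rot[2] = 99569779467$66
  rot[3] = 9569779467$669
  rot[4] = 569779467$6699
  rot[5] = 69779467$66995
  rot[6] = 9779467$669956
  rot[7] = 779467$6699569
  rot[8] = 79467$66995697
  rot[9] = 9467$669956977
  rot[10] = 467$6699569779
  rot[11] = 67$66995697794
  rot[12] = 7$669956977946
  rot[13] = $6699569779467
Sorted (with $ < everything):
  sorted[0] = $6699569779467
  sorted[1] = 467$6699569779
  sorted[2] = 569779467$6699
  sorted[3] = 6699569779467$
  sorted[4] = 67$66995697794
  sorted[5] = 69779467$66995
  sorted[6] = 699569779467$6
  sorted[7] = 7$669956977946
  sorted[8] = 779467$6699569
  sorted[9] = 79467$66995697
  sorted[10] = 9467$669956977
  sorted[11] = 9569779467$669
  sorted[12] = 9779467$669956
  sorted[13] = 99569779467$66
sorted[4] = 67$66995697794

Answer: 67$66995697794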